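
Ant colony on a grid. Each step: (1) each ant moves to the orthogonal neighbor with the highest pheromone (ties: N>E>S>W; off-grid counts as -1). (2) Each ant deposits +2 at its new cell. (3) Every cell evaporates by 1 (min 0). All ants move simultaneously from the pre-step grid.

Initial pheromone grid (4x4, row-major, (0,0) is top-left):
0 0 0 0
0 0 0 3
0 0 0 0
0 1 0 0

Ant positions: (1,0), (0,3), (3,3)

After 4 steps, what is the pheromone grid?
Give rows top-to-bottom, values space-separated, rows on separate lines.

After step 1: ants at (0,0),(1,3),(2,3)
  1 0 0 0
  0 0 0 4
  0 0 0 1
  0 0 0 0
After step 2: ants at (0,1),(2,3),(1,3)
  0 1 0 0
  0 0 0 5
  0 0 0 2
  0 0 0 0
After step 3: ants at (0,2),(1,3),(2,3)
  0 0 1 0
  0 0 0 6
  0 0 0 3
  0 0 0 0
After step 4: ants at (0,3),(2,3),(1,3)
  0 0 0 1
  0 0 0 7
  0 0 0 4
  0 0 0 0

0 0 0 1
0 0 0 7
0 0 0 4
0 0 0 0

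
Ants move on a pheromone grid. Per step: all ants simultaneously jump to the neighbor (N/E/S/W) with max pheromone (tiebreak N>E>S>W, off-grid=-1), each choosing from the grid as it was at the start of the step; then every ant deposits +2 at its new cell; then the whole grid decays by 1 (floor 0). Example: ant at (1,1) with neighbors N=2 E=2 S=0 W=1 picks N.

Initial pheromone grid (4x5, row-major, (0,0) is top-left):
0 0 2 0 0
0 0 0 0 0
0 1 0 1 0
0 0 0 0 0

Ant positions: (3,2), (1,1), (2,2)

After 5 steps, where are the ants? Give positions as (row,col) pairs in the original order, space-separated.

Step 1: ant0:(3,2)->N->(2,2) | ant1:(1,1)->S->(2,1) | ant2:(2,2)->E->(2,3)
  grid max=2 at (2,1)
Step 2: ant0:(2,2)->E->(2,3) | ant1:(2,1)->E->(2,2) | ant2:(2,3)->W->(2,2)
  grid max=4 at (2,2)
Step 3: ant0:(2,3)->W->(2,2) | ant1:(2,2)->E->(2,3) | ant2:(2,2)->E->(2,3)
  grid max=6 at (2,3)
Step 4: ant0:(2,2)->E->(2,3) | ant1:(2,3)->W->(2,2) | ant2:(2,3)->W->(2,2)
  grid max=8 at (2,2)
Step 5: ant0:(2,3)->W->(2,2) | ant1:(2,2)->E->(2,3) | ant2:(2,2)->E->(2,3)
  grid max=10 at (2,3)

(2,2) (2,3) (2,3)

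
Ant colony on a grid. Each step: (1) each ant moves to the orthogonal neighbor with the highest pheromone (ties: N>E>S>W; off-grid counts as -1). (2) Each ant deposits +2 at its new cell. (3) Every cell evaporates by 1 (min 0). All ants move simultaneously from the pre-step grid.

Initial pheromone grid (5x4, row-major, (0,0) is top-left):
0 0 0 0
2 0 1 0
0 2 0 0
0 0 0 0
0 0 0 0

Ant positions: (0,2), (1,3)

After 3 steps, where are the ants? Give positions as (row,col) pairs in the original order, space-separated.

Step 1: ant0:(0,2)->S->(1,2) | ant1:(1,3)->W->(1,2)
  grid max=4 at (1,2)
Step 2: ant0:(1,2)->N->(0,2) | ant1:(1,2)->N->(0,2)
  grid max=3 at (0,2)
Step 3: ant0:(0,2)->S->(1,2) | ant1:(0,2)->S->(1,2)
  grid max=6 at (1,2)

(1,2) (1,2)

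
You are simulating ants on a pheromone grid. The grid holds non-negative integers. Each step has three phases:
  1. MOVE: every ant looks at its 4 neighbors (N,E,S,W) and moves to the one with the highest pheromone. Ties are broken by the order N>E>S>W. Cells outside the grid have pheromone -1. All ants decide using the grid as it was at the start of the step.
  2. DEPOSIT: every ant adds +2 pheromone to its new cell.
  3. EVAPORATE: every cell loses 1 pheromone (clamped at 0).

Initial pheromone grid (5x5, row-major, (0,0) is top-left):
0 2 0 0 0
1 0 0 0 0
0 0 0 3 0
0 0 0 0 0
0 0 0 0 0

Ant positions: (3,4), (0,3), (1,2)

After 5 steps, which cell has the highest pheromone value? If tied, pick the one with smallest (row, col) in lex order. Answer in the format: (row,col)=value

Answer: (2,3)=2

Derivation:
Step 1: ant0:(3,4)->N->(2,4) | ant1:(0,3)->E->(0,4) | ant2:(1,2)->N->(0,2)
  grid max=2 at (2,3)
Step 2: ant0:(2,4)->W->(2,3) | ant1:(0,4)->S->(1,4) | ant2:(0,2)->W->(0,1)
  grid max=3 at (2,3)
Step 3: ant0:(2,3)->N->(1,3) | ant1:(1,4)->N->(0,4) | ant2:(0,1)->E->(0,2)
  grid max=2 at (2,3)
Step 4: ant0:(1,3)->S->(2,3) | ant1:(0,4)->S->(1,4) | ant2:(0,2)->W->(0,1)
  grid max=3 at (2,3)
Step 5: ant0:(2,3)->N->(1,3) | ant1:(1,4)->N->(0,4) | ant2:(0,1)->E->(0,2)
  grid max=2 at (2,3)
Final grid:
  0 1 1 0 1
  0 0 0 1 0
  0 0 0 2 0
  0 0 0 0 0
  0 0 0 0 0
Max pheromone 2 at (2,3)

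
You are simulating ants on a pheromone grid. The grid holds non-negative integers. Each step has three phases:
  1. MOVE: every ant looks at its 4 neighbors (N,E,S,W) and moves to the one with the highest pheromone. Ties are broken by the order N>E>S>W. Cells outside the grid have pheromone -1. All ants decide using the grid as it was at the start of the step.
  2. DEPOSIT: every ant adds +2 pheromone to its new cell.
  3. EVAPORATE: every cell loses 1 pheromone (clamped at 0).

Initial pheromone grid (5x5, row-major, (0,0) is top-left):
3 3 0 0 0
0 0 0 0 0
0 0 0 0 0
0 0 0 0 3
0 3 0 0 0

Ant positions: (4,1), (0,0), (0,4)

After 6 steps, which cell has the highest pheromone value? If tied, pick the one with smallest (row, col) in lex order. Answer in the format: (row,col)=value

Step 1: ant0:(4,1)->N->(3,1) | ant1:(0,0)->E->(0,1) | ant2:(0,4)->S->(1,4)
  grid max=4 at (0,1)
Step 2: ant0:(3,1)->S->(4,1) | ant1:(0,1)->W->(0,0) | ant2:(1,4)->N->(0,4)
  grid max=3 at (0,0)
Step 3: ant0:(4,1)->N->(3,1) | ant1:(0,0)->E->(0,1) | ant2:(0,4)->S->(1,4)
  grid max=4 at (0,1)
Step 4: ant0:(3,1)->S->(4,1) | ant1:(0,1)->W->(0,0) | ant2:(1,4)->N->(0,4)
  grid max=3 at (0,0)
Step 5: ant0:(4,1)->N->(3,1) | ant1:(0,0)->E->(0,1) | ant2:(0,4)->S->(1,4)
  grid max=4 at (0,1)
Step 6: ant0:(3,1)->S->(4,1) | ant1:(0,1)->W->(0,0) | ant2:(1,4)->N->(0,4)
  grid max=3 at (0,0)
Final grid:
  3 3 0 0 1
  0 0 0 0 0
  0 0 0 0 0
  0 0 0 0 0
  0 3 0 0 0
Max pheromone 3 at (0,0)

Answer: (0,0)=3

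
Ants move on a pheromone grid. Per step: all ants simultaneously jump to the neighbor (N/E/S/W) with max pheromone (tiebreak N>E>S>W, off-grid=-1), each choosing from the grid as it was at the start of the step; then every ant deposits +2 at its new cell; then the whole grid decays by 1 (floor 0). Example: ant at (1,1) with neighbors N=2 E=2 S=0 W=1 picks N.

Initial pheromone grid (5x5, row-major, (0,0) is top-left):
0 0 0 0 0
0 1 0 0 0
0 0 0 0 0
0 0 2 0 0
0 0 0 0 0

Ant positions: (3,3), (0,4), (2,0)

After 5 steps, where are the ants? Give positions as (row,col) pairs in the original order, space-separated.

Step 1: ant0:(3,3)->W->(3,2) | ant1:(0,4)->S->(1,4) | ant2:(2,0)->N->(1,0)
  grid max=3 at (3,2)
Step 2: ant0:(3,2)->N->(2,2) | ant1:(1,4)->N->(0,4) | ant2:(1,0)->N->(0,0)
  grid max=2 at (3,2)
Step 3: ant0:(2,2)->S->(3,2) | ant1:(0,4)->S->(1,4) | ant2:(0,0)->E->(0,1)
  grid max=3 at (3,2)
Step 4: ant0:(3,2)->N->(2,2) | ant1:(1,4)->N->(0,4) | ant2:(0,1)->E->(0,2)
  grid max=2 at (3,2)
Step 5: ant0:(2,2)->S->(3,2) | ant1:(0,4)->S->(1,4) | ant2:(0,2)->E->(0,3)
  grid max=3 at (3,2)

(3,2) (1,4) (0,3)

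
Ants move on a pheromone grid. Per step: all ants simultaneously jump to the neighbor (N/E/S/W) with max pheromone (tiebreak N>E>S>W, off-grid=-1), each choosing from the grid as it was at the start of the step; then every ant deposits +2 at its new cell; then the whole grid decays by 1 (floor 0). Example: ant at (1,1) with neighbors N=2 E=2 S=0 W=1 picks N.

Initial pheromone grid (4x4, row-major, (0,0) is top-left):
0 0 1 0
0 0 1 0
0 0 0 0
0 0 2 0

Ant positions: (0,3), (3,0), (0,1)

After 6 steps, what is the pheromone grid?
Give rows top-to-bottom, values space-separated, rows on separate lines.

After step 1: ants at (0,2),(2,0),(0,2)
  0 0 4 0
  0 0 0 0
  1 0 0 0
  0 0 1 0
After step 2: ants at (0,3),(1,0),(0,3)
  0 0 3 3
  1 0 0 0
  0 0 0 0
  0 0 0 0
After step 3: ants at (0,2),(0,0),(0,2)
  1 0 6 2
  0 0 0 0
  0 0 0 0
  0 0 0 0
After step 4: ants at (0,3),(0,1),(0,3)
  0 1 5 5
  0 0 0 0
  0 0 0 0
  0 0 0 0
After step 5: ants at (0,2),(0,2),(0,2)
  0 0 10 4
  0 0 0 0
  0 0 0 0
  0 0 0 0
After step 6: ants at (0,3),(0,3),(0,3)
  0 0 9 9
  0 0 0 0
  0 0 0 0
  0 0 0 0

0 0 9 9
0 0 0 0
0 0 0 0
0 0 0 0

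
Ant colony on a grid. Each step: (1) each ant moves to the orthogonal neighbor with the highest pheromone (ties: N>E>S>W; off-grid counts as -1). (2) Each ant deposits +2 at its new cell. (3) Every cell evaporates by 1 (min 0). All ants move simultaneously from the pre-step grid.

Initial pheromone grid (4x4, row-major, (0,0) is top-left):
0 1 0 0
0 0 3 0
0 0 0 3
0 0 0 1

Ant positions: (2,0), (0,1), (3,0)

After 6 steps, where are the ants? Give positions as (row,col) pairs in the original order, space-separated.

Step 1: ant0:(2,0)->N->(1,0) | ant1:(0,1)->E->(0,2) | ant2:(3,0)->N->(2,0)
  grid max=2 at (1,2)
Step 2: ant0:(1,0)->S->(2,0) | ant1:(0,2)->S->(1,2) | ant2:(2,0)->N->(1,0)
  grid max=3 at (1,2)
Step 3: ant0:(2,0)->N->(1,0) | ant1:(1,2)->N->(0,2) | ant2:(1,0)->S->(2,0)
  grid max=3 at (1,0)
Step 4: ant0:(1,0)->S->(2,0) | ant1:(0,2)->S->(1,2) | ant2:(2,0)->N->(1,0)
  grid max=4 at (1,0)
Step 5: ant0:(2,0)->N->(1,0) | ant1:(1,2)->N->(0,2) | ant2:(1,0)->S->(2,0)
  grid max=5 at (1,0)
Step 6: ant0:(1,0)->S->(2,0) | ant1:(0,2)->S->(1,2) | ant2:(2,0)->N->(1,0)
  grid max=6 at (1,0)

(2,0) (1,2) (1,0)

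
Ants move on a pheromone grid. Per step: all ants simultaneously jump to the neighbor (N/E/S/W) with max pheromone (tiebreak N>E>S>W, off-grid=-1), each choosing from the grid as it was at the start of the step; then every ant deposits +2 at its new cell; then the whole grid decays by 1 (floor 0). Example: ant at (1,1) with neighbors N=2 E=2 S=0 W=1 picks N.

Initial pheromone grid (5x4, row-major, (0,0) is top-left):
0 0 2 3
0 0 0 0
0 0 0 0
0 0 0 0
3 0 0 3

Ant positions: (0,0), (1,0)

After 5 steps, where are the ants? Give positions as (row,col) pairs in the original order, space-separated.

Step 1: ant0:(0,0)->E->(0,1) | ant1:(1,0)->N->(0,0)
  grid max=2 at (0,3)
Step 2: ant0:(0,1)->E->(0,2) | ant1:(0,0)->E->(0,1)
  grid max=2 at (0,1)
Step 3: ant0:(0,2)->W->(0,1) | ant1:(0,1)->E->(0,2)
  grid max=3 at (0,1)
Step 4: ant0:(0,1)->E->(0,2) | ant1:(0,2)->W->(0,1)
  grid max=4 at (0,1)
Step 5: ant0:(0,2)->W->(0,1) | ant1:(0,1)->E->(0,2)
  grid max=5 at (0,1)

(0,1) (0,2)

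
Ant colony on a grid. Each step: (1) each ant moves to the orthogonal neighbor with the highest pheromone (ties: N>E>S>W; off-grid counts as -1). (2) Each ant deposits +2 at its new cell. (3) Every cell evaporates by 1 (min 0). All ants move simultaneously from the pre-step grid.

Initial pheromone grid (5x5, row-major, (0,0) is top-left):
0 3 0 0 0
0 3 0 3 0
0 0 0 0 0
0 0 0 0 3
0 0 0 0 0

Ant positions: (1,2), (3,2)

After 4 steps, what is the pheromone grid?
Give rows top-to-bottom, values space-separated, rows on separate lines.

After step 1: ants at (1,3),(2,2)
  0 2 0 0 0
  0 2 0 4 0
  0 0 1 0 0
  0 0 0 0 2
  0 0 0 0 0
After step 2: ants at (0,3),(1,2)
  0 1 0 1 0
  0 1 1 3 0
  0 0 0 0 0
  0 0 0 0 1
  0 0 0 0 0
After step 3: ants at (1,3),(1,3)
  0 0 0 0 0
  0 0 0 6 0
  0 0 0 0 0
  0 0 0 0 0
  0 0 0 0 0
After step 4: ants at (0,3),(0,3)
  0 0 0 3 0
  0 0 0 5 0
  0 0 0 0 0
  0 0 0 0 0
  0 0 0 0 0

0 0 0 3 0
0 0 0 5 0
0 0 0 0 0
0 0 0 0 0
0 0 0 0 0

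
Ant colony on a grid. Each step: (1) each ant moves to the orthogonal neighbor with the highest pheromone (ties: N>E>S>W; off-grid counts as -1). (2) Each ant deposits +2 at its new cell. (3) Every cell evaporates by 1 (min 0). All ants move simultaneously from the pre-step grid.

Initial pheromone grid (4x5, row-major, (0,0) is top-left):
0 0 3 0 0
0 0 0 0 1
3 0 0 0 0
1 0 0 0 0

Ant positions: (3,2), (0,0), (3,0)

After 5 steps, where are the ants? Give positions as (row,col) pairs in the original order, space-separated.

Step 1: ant0:(3,2)->N->(2,2) | ant1:(0,0)->E->(0,1) | ant2:(3,0)->N->(2,0)
  grid max=4 at (2,0)
Step 2: ant0:(2,2)->N->(1,2) | ant1:(0,1)->E->(0,2) | ant2:(2,0)->N->(1,0)
  grid max=3 at (0,2)
Step 3: ant0:(1,2)->N->(0,2) | ant1:(0,2)->S->(1,2) | ant2:(1,0)->S->(2,0)
  grid max=4 at (0,2)
Step 4: ant0:(0,2)->S->(1,2) | ant1:(1,2)->N->(0,2) | ant2:(2,0)->N->(1,0)
  grid max=5 at (0,2)
Step 5: ant0:(1,2)->N->(0,2) | ant1:(0,2)->S->(1,2) | ant2:(1,0)->S->(2,0)
  grid max=6 at (0,2)

(0,2) (1,2) (2,0)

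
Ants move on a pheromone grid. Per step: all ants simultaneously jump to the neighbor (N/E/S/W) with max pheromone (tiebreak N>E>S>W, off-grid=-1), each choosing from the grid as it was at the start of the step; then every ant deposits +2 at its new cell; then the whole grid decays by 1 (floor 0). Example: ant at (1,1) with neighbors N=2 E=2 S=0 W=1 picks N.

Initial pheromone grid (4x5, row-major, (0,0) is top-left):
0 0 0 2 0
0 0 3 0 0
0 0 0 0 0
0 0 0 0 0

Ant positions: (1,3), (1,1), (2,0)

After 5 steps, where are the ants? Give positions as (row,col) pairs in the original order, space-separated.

Step 1: ant0:(1,3)->W->(1,2) | ant1:(1,1)->E->(1,2) | ant2:(2,0)->N->(1,0)
  grid max=6 at (1,2)
Step 2: ant0:(1,2)->N->(0,2) | ant1:(1,2)->N->(0,2) | ant2:(1,0)->N->(0,0)
  grid max=5 at (1,2)
Step 3: ant0:(0,2)->S->(1,2) | ant1:(0,2)->S->(1,2) | ant2:(0,0)->E->(0,1)
  grid max=8 at (1,2)
Step 4: ant0:(1,2)->N->(0,2) | ant1:(1,2)->N->(0,2) | ant2:(0,1)->E->(0,2)
  grid max=7 at (0,2)
Step 5: ant0:(0,2)->S->(1,2) | ant1:(0,2)->S->(1,2) | ant2:(0,2)->S->(1,2)
  grid max=12 at (1,2)

(1,2) (1,2) (1,2)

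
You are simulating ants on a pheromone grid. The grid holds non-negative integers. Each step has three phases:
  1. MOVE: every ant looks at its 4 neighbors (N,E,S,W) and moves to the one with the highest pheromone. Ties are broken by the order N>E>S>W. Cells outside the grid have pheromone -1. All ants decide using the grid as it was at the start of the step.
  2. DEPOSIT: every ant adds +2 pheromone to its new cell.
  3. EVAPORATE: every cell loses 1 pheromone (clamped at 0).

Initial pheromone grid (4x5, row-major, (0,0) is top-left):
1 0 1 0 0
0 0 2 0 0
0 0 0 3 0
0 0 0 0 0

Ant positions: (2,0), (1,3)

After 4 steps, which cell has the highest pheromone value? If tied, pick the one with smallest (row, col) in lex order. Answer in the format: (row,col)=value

Answer: (2,3)=3

Derivation:
Step 1: ant0:(2,0)->N->(1,0) | ant1:(1,3)->S->(2,3)
  grid max=4 at (2,3)
Step 2: ant0:(1,0)->N->(0,0) | ant1:(2,3)->N->(1,3)
  grid max=3 at (2,3)
Step 3: ant0:(0,0)->E->(0,1) | ant1:(1,3)->S->(2,3)
  grid max=4 at (2,3)
Step 4: ant0:(0,1)->E->(0,2) | ant1:(2,3)->N->(1,3)
  grid max=3 at (2,3)
Final grid:
  0 0 1 0 0
  0 0 0 1 0
  0 0 0 3 0
  0 0 0 0 0
Max pheromone 3 at (2,3)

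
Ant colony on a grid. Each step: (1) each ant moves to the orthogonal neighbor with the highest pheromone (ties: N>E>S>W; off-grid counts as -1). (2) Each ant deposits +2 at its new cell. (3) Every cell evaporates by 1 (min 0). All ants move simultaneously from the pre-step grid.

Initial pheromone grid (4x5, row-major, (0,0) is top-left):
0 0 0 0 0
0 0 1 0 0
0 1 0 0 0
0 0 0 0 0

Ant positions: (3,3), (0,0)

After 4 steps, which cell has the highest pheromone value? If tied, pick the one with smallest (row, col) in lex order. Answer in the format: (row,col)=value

Answer: (0,4)=3

Derivation:
Step 1: ant0:(3,3)->N->(2,3) | ant1:(0,0)->E->(0,1)
  grid max=1 at (0,1)
Step 2: ant0:(2,3)->N->(1,3) | ant1:(0,1)->E->(0,2)
  grid max=1 at (0,2)
Step 3: ant0:(1,3)->N->(0,3) | ant1:(0,2)->E->(0,3)
  grid max=3 at (0,3)
Step 4: ant0:(0,3)->E->(0,4) | ant1:(0,3)->E->(0,4)
  grid max=3 at (0,4)
Final grid:
  0 0 0 2 3
  0 0 0 0 0
  0 0 0 0 0
  0 0 0 0 0
Max pheromone 3 at (0,4)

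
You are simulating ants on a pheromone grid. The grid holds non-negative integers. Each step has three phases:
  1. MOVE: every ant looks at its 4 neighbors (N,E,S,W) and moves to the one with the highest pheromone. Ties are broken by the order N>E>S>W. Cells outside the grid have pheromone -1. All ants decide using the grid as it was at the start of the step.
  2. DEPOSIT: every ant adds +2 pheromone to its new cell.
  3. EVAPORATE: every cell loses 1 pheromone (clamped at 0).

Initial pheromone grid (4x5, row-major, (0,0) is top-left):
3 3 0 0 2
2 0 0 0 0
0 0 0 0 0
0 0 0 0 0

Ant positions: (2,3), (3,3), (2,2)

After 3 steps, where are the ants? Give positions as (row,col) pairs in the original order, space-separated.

Step 1: ant0:(2,3)->N->(1,3) | ant1:(3,3)->N->(2,3) | ant2:(2,2)->N->(1,2)
  grid max=2 at (0,0)
Step 2: ant0:(1,3)->S->(2,3) | ant1:(2,3)->N->(1,3) | ant2:(1,2)->E->(1,3)
  grid max=4 at (1,3)
Step 3: ant0:(2,3)->N->(1,3) | ant1:(1,3)->S->(2,3) | ant2:(1,3)->S->(2,3)
  grid max=5 at (1,3)

(1,3) (2,3) (2,3)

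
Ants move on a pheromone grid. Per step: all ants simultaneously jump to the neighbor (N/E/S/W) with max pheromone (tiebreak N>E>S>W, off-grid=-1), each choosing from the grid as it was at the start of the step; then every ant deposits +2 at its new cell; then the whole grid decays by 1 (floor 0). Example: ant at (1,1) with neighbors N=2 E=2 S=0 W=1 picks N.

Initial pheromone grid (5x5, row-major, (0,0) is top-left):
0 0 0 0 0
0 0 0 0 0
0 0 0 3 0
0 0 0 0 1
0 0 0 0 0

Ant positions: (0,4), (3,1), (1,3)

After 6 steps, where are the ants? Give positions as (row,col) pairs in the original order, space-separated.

Step 1: ant0:(0,4)->S->(1,4) | ant1:(3,1)->N->(2,1) | ant2:(1,3)->S->(2,3)
  grid max=4 at (2,3)
Step 2: ant0:(1,4)->N->(0,4) | ant1:(2,1)->N->(1,1) | ant2:(2,3)->N->(1,3)
  grid max=3 at (2,3)
Step 3: ant0:(0,4)->S->(1,4) | ant1:(1,1)->N->(0,1) | ant2:(1,3)->S->(2,3)
  grid max=4 at (2,3)
Step 4: ant0:(1,4)->N->(0,4) | ant1:(0,1)->E->(0,2) | ant2:(2,3)->N->(1,3)
  grid max=3 at (2,3)
Step 5: ant0:(0,4)->S->(1,4) | ant1:(0,2)->E->(0,3) | ant2:(1,3)->S->(2,3)
  grid max=4 at (2,3)
Step 6: ant0:(1,4)->N->(0,4) | ant1:(0,3)->E->(0,4) | ant2:(2,3)->N->(1,3)
  grid max=3 at (0,4)

(0,4) (0,4) (1,3)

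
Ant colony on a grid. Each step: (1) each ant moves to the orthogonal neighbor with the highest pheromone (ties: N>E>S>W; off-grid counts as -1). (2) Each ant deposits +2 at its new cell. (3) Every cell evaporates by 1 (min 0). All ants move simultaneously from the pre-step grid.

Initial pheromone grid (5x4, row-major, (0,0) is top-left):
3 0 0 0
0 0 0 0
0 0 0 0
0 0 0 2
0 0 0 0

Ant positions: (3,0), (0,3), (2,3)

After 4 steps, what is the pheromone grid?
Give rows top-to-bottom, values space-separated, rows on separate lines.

After step 1: ants at (2,0),(1,3),(3,3)
  2 0 0 0
  0 0 0 1
  1 0 0 0
  0 0 0 3
  0 0 0 0
After step 2: ants at (1,0),(0,3),(2,3)
  1 0 0 1
  1 0 0 0
  0 0 0 1
  0 0 0 2
  0 0 0 0
After step 3: ants at (0,0),(1,3),(3,3)
  2 0 0 0
  0 0 0 1
  0 0 0 0
  0 0 0 3
  0 0 0 0
After step 4: ants at (0,1),(0,3),(2,3)
  1 1 0 1
  0 0 0 0
  0 0 0 1
  0 0 0 2
  0 0 0 0

1 1 0 1
0 0 0 0
0 0 0 1
0 0 0 2
0 0 0 0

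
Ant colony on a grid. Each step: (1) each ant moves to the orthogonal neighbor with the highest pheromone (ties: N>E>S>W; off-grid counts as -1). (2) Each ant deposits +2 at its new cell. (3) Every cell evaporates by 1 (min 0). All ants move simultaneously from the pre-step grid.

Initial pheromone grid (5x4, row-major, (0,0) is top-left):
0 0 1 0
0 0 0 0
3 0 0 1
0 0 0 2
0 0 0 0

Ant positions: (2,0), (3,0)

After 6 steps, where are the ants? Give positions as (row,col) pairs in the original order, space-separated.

Step 1: ant0:(2,0)->N->(1,0) | ant1:(3,0)->N->(2,0)
  grid max=4 at (2,0)
Step 2: ant0:(1,0)->S->(2,0) | ant1:(2,0)->N->(1,0)
  grid max=5 at (2,0)
Step 3: ant0:(2,0)->N->(1,0) | ant1:(1,0)->S->(2,0)
  grid max=6 at (2,0)
Step 4: ant0:(1,0)->S->(2,0) | ant1:(2,0)->N->(1,0)
  grid max=7 at (2,0)
Step 5: ant0:(2,0)->N->(1,0) | ant1:(1,0)->S->(2,0)
  grid max=8 at (2,0)
Step 6: ant0:(1,0)->S->(2,0) | ant1:(2,0)->N->(1,0)
  grid max=9 at (2,0)

(2,0) (1,0)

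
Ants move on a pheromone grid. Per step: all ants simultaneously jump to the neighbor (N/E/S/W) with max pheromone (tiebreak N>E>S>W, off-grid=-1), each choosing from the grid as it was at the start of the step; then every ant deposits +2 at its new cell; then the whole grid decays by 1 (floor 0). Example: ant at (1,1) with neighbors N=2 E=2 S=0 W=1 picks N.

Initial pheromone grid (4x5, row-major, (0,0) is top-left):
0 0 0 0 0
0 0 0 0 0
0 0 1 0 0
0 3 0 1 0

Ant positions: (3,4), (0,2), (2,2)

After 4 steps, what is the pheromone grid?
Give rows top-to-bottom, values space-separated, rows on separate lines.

After step 1: ants at (3,3),(0,3),(1,2)
  0 0 0 1 0
  0 0 1 0 0
  0 0 0 0 0
  0 2 0 2 0
After step 2: ants at (2,3),(0,4),(0,2)
  0 0 1 0 1
  0 0 0 0 0
  0 0 0 1 0
  0 1 0 1 0
After step 3: ants at (3,3),(1,4),(0,3)
  0 0 0 1 0
  0 0 0 0 1
  0 0 0 0 0
  0 0 0 2 0
After step 4: ants at (2,3),(0,4),(0,4)
  0 0 0 0 3
  0 0 0 0 0
  0 0 0 1 0
  0 0 0 1 0

0 0 0 0 3
0 0 0 0 0
0 0 0 1 0
0 0 0 1 0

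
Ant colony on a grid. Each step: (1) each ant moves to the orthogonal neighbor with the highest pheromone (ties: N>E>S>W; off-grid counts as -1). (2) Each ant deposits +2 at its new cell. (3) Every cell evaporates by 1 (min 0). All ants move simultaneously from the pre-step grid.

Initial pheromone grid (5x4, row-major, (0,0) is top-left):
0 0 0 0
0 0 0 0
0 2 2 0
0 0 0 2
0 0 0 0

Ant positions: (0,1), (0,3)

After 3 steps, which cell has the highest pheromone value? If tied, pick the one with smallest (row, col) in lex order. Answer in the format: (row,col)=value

Step 1: ant0:(0,1)->E->(0,2) | ant1:(0,3)->S->(1,3)
  grid max=1 at (0,2)
Step 2: ant0:(0,2)->E->(0,3) | ant1:(1,3)->N->(0,3)
  grid max=3 at (0,3)
Step 3: ant0:(0,3)->S->(1,3) | ant1:(0,3)->S->(1,3)
  grid max=3 at (1,3)
Final grid:
  0 0 0 2
  0 0 0 3
  0 0 0 0
  0 0 0 0
  0 0 0 0
Max pheromone 3 at (1,3)

Answer: (1,3)=3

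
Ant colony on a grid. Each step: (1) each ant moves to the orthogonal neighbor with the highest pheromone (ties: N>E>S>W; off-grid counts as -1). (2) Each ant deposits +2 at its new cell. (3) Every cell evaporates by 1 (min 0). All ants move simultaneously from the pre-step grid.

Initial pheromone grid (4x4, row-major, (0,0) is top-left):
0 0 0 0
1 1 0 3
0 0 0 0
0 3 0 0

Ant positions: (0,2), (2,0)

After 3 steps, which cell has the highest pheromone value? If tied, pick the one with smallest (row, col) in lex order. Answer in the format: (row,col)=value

Step 1: ant0:(0,2)->E->(0,3) | ant1:(2,0)->N->(1,0)
  grid max=2 at (1,0)
Step 2: ant0:(0,3)->S->(1,3) | ant1:(1,0)->N->(0,0)
  grid max=3 at (1,3)
Step 3: ant0:(1,3)->N->(0,3) | ant1:(0,0)->S->(1,0)
  grid max=2 at (1,0)
Final grid:
  0 0 0 1
  2 0 0 2
  0 0 0 0
  0 0 0 0
Max pheromone 2 at (1,0)

Answer: (1,0)=2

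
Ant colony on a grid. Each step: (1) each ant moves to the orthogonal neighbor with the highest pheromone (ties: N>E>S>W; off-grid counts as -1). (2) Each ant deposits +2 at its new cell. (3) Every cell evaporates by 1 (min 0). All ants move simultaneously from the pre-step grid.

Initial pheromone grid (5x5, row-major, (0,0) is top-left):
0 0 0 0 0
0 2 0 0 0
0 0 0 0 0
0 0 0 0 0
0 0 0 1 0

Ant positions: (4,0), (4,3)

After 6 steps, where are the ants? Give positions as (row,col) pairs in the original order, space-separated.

Step 1: ant0:(4,0)->N->(3,0) | ant1:(4,3)->N->(3,3)
  grid max=1 at (1,1)
Step 2: ant0:(3,0)->N->(2,0) | ant1:(3,3)->N->(2,3)
  grid max=1 at (2,0)
Step 3: ant0:(2,0)->N->(1,0) | ant1:(2,3)->N->(1,3)
  grid max=1 at (1,0)
Step 4: ant0:(1,0)->N->(0,0) | ant1:(1,3)->N->(0,3)
  grid max=1 at (0,0)
Step 5: ant0:(0,0)->E->(0,1) | ant1:(0,3)->E->(0,4)
  grid max=1 at (0,1)
Step 6: ant0:(0,1)->E->(0,2) | ant1:(0,4)->S->(1,4)
  grid max=1 at (0,2)

(0,2) (1,4)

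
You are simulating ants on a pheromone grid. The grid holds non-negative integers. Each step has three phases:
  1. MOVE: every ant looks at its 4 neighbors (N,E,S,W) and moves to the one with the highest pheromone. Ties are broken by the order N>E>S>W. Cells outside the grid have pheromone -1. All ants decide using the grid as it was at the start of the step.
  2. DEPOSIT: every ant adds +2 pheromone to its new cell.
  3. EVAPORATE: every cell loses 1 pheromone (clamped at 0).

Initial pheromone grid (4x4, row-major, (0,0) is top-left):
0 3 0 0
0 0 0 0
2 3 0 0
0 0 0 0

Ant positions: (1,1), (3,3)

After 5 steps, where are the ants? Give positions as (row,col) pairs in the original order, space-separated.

Step 1: ant0:(1,1)->N->(0,1) | ant1:(3,3)->N->(2,3)
  grid max=4 at (0,1)
Step 2: ant0:(0,1)->E->(0,2) | ant1:(2,3)->N->(1,3)
  grid max=3 at (0,1)
Step 3: ant0:(0,2)->W->(0,1) | ant1:(1,3)->N->(0,3)
  grid max=4 at (0,1)
Step 4: ant0:(0,1)->E->(0,2) | ant1:(0,3)->S->(1,3)
  grid max=3 at (0,1)
Step 5: ant0:(0,2)->W->(0,1) | ant1:(1,3)->N->(0,3)
  grid max=4 at (0,1)

(0,1) (0,3)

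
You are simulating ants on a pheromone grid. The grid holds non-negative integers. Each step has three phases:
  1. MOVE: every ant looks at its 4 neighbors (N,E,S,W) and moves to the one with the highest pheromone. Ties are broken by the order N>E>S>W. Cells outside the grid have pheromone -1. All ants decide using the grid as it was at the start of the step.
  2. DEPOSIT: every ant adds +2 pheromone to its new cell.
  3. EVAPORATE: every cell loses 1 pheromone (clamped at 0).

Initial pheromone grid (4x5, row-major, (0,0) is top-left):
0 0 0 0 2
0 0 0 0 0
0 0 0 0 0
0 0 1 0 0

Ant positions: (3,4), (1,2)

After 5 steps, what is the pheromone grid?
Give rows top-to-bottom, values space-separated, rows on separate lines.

After step 1: ants at (2,4),(0,2)
  0 0 1 0 1
  0 0 0 0 0
  0 0 0 0 1
  0 0 0 0 0
After step 2: ants at (1,4),(0,3)
  0 0 0 1 0
  0 0 0 0 1
  0 0 0 0 0
  0 0 0 0 0
After step 3: ants at (0,4),(0,4)
  0 0 0 0 3
  0 0 0 0 0
  0 0 0 0 0
  0 0 0 0 0
After step 4: ants at (1,4),(1,4)
  0 0 0 0 2
  0 0 0 0 3
  0 0 0 0 0
  0 0 0 0 0
After step 5: ants at (0,4),(0,4)
  0 0 0 0 5
  0 0 0 0 2
  0 0 0 0 0
  0 0 0 0 0

0 0 0 0 5
0 0 0 0 2
0 0 0 0 0
0 0 0 0 0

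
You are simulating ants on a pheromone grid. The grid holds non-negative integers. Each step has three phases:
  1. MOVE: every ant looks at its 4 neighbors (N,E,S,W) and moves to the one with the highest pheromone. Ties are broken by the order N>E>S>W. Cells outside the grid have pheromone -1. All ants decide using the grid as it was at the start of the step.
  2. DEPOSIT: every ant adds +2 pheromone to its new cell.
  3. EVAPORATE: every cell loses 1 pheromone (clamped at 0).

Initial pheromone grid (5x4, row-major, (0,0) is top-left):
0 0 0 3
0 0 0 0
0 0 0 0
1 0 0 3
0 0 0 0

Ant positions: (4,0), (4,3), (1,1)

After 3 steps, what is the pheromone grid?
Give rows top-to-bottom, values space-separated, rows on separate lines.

After step 1: ants at (3,0),(3,3),(0,1)
  0 1 0 2
  0 0 0 0
  0 0 0 0
  2 0 0 4
  0 0 0 0
After step 2: ants at (2,0),(2,3),(0,2)
  0 0 1 1
  0 0 0 0
  1 0 0 1
  1 0 0 3
  0 0 0 0
After step 3: ants at (3,0),(3,3),(0,3)
  0 0 0 2
  0 0 0 0
  0 0 0 0
  2 0 0 4
  0 0 0 0

0 0 0 2
0 0 0 0
0 0 0 0
2 0 0 4
0 0 0 0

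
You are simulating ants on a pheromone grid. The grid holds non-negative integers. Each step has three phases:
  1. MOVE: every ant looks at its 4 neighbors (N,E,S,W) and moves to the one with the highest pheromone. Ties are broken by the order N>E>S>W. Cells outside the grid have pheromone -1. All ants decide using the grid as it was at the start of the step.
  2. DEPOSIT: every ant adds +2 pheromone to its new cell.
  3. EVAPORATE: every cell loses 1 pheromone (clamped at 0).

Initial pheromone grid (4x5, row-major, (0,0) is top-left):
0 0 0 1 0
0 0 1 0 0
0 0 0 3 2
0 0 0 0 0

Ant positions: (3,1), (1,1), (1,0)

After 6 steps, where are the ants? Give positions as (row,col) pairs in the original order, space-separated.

Step 1: ant0:(3,1)->N->(2,1) | ant1:(1,1)->E->(1,2) | ant2:(1,0)->N->(0,0)
  grid max=2 at (1,2)
Step 2: ant0:(2,1)->N->(1,1) | ant1:(1,2)->N->(0,2) | ant2:(0,0)->E->(0,1)
  grid max=1 at (0,1)
Step 3: ant0:(1,1)->N->(0,1) | ant1:(0,2)->S->(1,2) | ant2:(0,1)->E->(0,2)
  grid max=2 at (0,1)
Step 4: ant0:(0,1)->E->(0,2) | ant1:(1,2)->N->(0,2) | ant2:(0,2)->S->(1,2)
  grid max=5 at (0,2)
Step 5: ant0:(0,2)->S->(1,2) | ant1:(0,2)->S->(1,2) | ant2:(1,2)->N->(0,2)
  grid max=6 at (0,2)
Step 6: ant0:(1,2)->N->(0,2) | ant1:(1,2)->N->(0,2) | ant2:(0,2)->S->(1,2)
  grid max=9 at (0,2)

(0,2) (0,2) (1,2)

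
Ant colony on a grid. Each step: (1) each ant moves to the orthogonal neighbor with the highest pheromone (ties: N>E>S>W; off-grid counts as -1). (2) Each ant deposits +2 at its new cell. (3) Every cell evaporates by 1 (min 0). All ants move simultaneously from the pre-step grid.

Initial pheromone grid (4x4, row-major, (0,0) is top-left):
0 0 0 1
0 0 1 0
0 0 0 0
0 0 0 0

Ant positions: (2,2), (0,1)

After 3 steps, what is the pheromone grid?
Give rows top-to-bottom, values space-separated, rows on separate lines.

After step 1: ants at (1,2),(0,2)
  0 0 1 0
  0 0 2 0
  0 0 0 0
  0 0 0 0
After step 2: ants at (0,2),(1,2)
  0 0 2 0
  0 0 3 0
  0 0 0 0
  0 0 0 0
After step 3: ants at (1,2),(0,2)
  0 0 3 0
  0 0 4 0
  0 0 0 0
  0 0 0 0

0 0 3 0
0 0 4 0
0 0 0 0
0 0 0 0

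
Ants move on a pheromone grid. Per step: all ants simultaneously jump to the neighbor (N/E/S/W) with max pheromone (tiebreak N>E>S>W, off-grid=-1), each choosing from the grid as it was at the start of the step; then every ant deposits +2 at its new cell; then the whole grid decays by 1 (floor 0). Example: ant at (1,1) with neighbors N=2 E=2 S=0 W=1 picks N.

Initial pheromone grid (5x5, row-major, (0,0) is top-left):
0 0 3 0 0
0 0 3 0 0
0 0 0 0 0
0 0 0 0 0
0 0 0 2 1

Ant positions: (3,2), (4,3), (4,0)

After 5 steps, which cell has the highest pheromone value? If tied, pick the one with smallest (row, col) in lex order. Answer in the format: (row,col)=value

Step 1: ant0:(3,2)->N->(2,2) | ant1:(4,3)->E->(4,4) | ant2:(4,0)->N->(3,0)
  grid max=2 at (0,2)
Step 2: ant0:(2,2)->N->(1,2) | ant1:(4,4)->W->(4,3) | ant2:(3,0)->N->(2,0)
  grid max=3 at (1,2)
Step 3: ant0:(1,2)->N->(0,2) | ant1:(4,3)->E->(4,4) | ant2:(2,0)->N->(1,0)
  grid max=2 at (0,2)
Step 4: ant0:(0,2)->S->(1,2) | ant1:(4,4)->W->(4,3) | ant2:(1,0)->N->(0,0)
  grid max=3 at (1,2)
Step 5: ant0:(1,2)->N->(0,2) | ant1:(4,3)->E->(4,4) | ant2:(0,0)->E->(0,1)
  grid max=2 at (0,2)
Final grid:
  0 1 2 0 0
  0 0 2 0 0
  0 0 0 0 0
  0 0 0 0 0
  0 0 0 1 2
Max pheromone 2 at (0,2)

Answer: (0,2)=2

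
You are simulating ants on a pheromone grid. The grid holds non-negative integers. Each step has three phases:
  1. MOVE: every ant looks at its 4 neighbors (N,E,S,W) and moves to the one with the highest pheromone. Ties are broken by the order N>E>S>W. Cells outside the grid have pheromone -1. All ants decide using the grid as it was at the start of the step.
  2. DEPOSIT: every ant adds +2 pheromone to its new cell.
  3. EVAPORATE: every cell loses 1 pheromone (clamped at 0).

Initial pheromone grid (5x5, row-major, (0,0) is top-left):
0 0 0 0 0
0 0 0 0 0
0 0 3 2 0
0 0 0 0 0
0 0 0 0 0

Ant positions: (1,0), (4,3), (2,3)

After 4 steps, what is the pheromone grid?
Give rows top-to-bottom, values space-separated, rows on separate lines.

After step 1: ants at (0,0),(3,3),(2,2)
  1 0 0 0 0
  0 0 0 0 0
  0 0 4 1 0
  0 0 0 1 0
  0 0 0 0 0
After step 2: ants at (0,1),(2,3),(2,3)
  0 1 0 0 0
  0 0 0 0 0
  0 0 3 4 0
  0 0 0 0 0
  0 0 0 0 0
After step 3: ants at (0,2),(2,2),(2,2)
  0 0 1 0 0
  0 0 0 0 0
  0 0 6 3 0
  0 0 0 0 0
  0 0 0 0 0
After step 4: ants at (0,3),(2,3),(2,3)
  0 0 0 1 0
  0 0 0 0 0
  0 0 5 6 0
  0 0 0 0 0
  0 0 0 0 0

0 0 0 1 0
0 0 0 0 0
0 0 5 6 0
0 0 0 0 0
0 0 0 0 0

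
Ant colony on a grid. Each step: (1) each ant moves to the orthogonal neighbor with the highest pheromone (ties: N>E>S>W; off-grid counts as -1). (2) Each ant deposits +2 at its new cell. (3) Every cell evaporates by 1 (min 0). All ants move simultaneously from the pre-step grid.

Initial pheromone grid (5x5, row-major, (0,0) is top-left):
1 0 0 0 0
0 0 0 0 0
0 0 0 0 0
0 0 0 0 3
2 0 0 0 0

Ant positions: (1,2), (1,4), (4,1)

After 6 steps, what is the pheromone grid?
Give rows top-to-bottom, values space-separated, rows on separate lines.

After step 1: ants at (0,2),(0,4),(4,0)
  0 0 1 0 1
  0 0 0 0 0
  0 0 0 0 0
  0 0 0 0 2
  3 0 0 0 0
After step 2: ants at (0,3),(1,4),(3,0)
  0 0 0 1 0
  0 0 0 0 1
  0 0 0 0 0
  1 0 0 0 1
  2 0 0 0 0
After step 3: ants at (0,4),(0,4),(4,0)
  0 0 0 0 3
  0 0 0 0 0
  0 0 0 0 0
  0 0 0 0 0
  3 0 0 0 0
After step 4: ants at (1,4),(1,4),(3,0)
  0 0 0 0 2
  0 0 0 0 3
  0 0 0 0 0
  1 0 0 0 0
  2 0 0 0 0
After step 5: ants at (0,4),(0,4),(4,0)
  0 0 0 0 5
  0 0 0 0 2
  0 0 0 0 0
  0 0 0 0 0
  3 0 0 0 0
After step 6: ants at (1,4),(1,4),(3,0)
  0 0 0 0 4
  0 0 0 0 5
  0 0 0 0 0
  1 0 0 0 0
  2 0 0 0 0

0 0 0 0 4
0 0 0 0 5
0 0 0 0 0
1 0 0 0 0
2 0 0 0 0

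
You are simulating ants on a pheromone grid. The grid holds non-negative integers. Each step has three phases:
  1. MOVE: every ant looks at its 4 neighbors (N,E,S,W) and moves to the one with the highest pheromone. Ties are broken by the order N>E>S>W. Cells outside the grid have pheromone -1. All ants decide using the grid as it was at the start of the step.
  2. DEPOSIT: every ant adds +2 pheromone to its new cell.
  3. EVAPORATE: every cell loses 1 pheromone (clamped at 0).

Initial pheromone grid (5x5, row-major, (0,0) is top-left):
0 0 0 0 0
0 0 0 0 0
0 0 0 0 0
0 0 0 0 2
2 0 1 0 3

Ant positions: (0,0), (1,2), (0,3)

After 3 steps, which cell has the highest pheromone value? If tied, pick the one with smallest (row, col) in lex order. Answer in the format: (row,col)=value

Step 1: ant0:(0,0)->E->(0,1) | ant1:(1,2)->N->(0,2) | ant2:(0,3)->E->(0,4)
  grid max=2 at (4,4)
Step 2: ant0:(0,1)->E->(0,2) | ant1:(0,2)->W->(0,1) | ant2:(0,4)->S->(1,4)
  grid max=2 at (0,1)
Step 3: ant0:(0,2)->W->(0,1) | ant1:(0,1)->E->(0,2) | ant2:(1,4)->N->(0,4)
  grid max=3 at (0,1)
Final grid:
  0 3 3 0 1
  0 0 0 0 0
  0 0 0 0 0
  0 0 0 0 0
  0 0 0 0 0
Max pheromone 3 at (0,1)

Answer: (0,1)=3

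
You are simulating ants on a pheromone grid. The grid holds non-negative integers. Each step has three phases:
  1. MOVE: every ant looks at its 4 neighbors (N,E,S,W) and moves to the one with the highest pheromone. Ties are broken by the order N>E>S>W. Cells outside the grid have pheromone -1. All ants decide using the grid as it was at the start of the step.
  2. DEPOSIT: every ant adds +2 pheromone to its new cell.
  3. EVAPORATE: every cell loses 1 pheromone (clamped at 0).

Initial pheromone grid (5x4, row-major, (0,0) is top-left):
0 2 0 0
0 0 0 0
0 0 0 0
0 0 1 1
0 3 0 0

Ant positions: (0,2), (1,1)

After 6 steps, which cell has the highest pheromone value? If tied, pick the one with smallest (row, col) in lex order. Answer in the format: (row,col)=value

Step 1: ant0:(0,2)->W->(0,1) | ant1:(1,1)->N->(0,1)
  grid max=5 at (0,1)
Step 2: ant0:(0,1)->E->(0,2) | ant1:(0,1)->E->(0,2)
  grid max=4 at (0,1)
Step 3: ant0:(0,2)->W->(0,1) | ant1:(0,2)->W->(0,1)
  grid max=7 at (0,1)
Step 4: ant0:(0,1)->E->(0,2) | ant1:(0,1)->E->(0,2)
  grid max=6 at (0,1)
Step 5: ant0:(0,2)->W->(0,1) | ant1:(0,2)->W->(0,1)
  grid max=9 at (0,1)
Step 6: ant0:(0,1)->E->(0,2) | ant1:(0,1)->E->(0,2)
  grid max=8 at (0,1)
Final grid:
  0 8 7 0
  0 0 0 0
  0 0 0 0
  0 0 0 0
  0 0 0 0
Max pheromone 8 at (0,1)

Answer: (0,1)=8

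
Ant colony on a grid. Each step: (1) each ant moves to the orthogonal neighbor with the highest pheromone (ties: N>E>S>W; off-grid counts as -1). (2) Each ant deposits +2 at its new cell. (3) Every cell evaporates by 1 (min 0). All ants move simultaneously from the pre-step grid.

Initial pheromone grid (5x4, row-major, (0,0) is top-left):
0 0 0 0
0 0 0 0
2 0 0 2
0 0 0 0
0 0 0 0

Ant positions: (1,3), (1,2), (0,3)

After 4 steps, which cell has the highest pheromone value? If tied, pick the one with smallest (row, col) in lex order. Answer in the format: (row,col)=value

Step 1: ant0:(1,3)->S->(2,3) | ant1:(1,2)->N->(0,2) | ant2:(0,3)->S->(1,3)
  grid max=3 at (2,3)
Step 2: ant0:(2,3)->N->(1,3) | ant1:(0,2)->E->(0,3) | ant2:(1,3)->S->(2,3)
  grid max=4 at (2,3)
Step 3: ant0:(1,3)->S->(2,3) | ant1:(0,3)->S->(1,3) | ant2:(2,3)->N->(1,3)
  grid max=5 at (1,3)
Step 4: ant0:(2,3)->N->(1,3) | ant1:(1,3)->S->(2,3) | ant2:(1,3)->S->(2,3)
  grid max=8 at (2,3)
Final grid:
  0 0 0 0
  0 0 0 6
  0 0 0 8
  0 0 0 0
  0 0 0 0
Max pheromone 8 at (2,3)

Answer: (2,3)=8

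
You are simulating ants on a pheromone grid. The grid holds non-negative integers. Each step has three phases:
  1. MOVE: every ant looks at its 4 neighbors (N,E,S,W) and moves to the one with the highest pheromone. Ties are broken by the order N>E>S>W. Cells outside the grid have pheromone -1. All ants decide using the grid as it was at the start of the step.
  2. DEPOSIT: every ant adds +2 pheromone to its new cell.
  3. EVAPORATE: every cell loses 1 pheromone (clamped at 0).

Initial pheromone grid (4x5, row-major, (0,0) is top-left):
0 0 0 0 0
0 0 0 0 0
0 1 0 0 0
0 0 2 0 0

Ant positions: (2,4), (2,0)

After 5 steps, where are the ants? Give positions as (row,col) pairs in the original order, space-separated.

Step 1: ant0:(2,4)->N->(1,4) | ant1:(2,0)->E->(2,1)
  grid max=2 at (2,1)
Step 2: ant0:(1,4)->N->(0,4) | ant1:(2,1)->N->(1,1)
  grid max=1 at (0,4)
Step 3: ant0:(0,4)->S->(1,4) | ant1:(1,1)->S->(2,1)
  grid max=2 at (2,1)
Step 4: ant0:(1,4)->N->(0,4) | ant1:(2,1)->N->(1,1)
  grid max=1 at (0,4)
Step 5: ant0:(0,4)->S->(1,4) | ant1:(1,1)->S->(2,1)
  grid max=2 at (2,1)

(1,4) (2,1)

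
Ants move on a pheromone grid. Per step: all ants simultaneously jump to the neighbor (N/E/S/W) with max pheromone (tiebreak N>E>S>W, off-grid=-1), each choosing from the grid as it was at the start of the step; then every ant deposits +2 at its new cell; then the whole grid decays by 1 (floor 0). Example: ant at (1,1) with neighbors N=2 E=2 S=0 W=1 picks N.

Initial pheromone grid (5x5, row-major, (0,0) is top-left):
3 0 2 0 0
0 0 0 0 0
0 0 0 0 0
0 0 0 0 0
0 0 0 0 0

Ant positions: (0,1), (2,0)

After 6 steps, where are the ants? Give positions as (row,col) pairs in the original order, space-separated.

Step 1: ant0:(0,1)->W->(0,0) | ant1:(2,0)->N->(1,0)
  grid max=4 at (0,0)
Step 2: ant0:(0,0)->S->(1,0) | ant1:(1,0)->N->(0,0)
  grid max=5 at (0,0)
Step 3: ant0:(1,0)->N->(0,0) | ant1:(0,0)->S->(1,0)
  grid max=6 at (0,0)
Step 4: ant0:(0,0)->S->(1,0) | ant1:(1,0)->N->(0,0)
  grid max=7 at (0,0)
Step 5: ant0:(1,0)->N->(0,0) | ant1:(0,0)->S->(1,0)
  grid max=8 at (0,0)
Step 6: ant0:(0,0)->S->(1,0) | ant1:(1,0)->N->(0,0)
  grid max=9 at (0,0)

(1,0) (0,0)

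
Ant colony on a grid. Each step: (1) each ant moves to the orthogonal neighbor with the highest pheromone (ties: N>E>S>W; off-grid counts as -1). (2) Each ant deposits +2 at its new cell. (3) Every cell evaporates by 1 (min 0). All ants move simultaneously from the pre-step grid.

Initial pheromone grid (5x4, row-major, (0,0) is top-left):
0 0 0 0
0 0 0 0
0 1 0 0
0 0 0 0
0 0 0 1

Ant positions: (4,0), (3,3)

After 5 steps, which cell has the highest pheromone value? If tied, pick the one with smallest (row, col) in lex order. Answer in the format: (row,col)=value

Step 1: ant0:(4,0)->N->(3,0) | ant1:(3,3)->S->(4,3)
  grid max=2 at (4,3)
Step 2: ant0:(3,0)->N->(2,0) | ant1:(4,3)->N->(3,3)
  grid max=1 at (2,0)
Step 3: ant0:(2,0)->N->(1,0) | ant1:(3,3)->S->(4,3)
  grid max=2 at (4,3)
Step 4: ant0:(1,0)->N->(0,0) | ant1:(4,3)->N->(3,3)
  grid max=1 at (0,0)
Step 5: ant0:(0,0)->E->(0,1) | ant1:(3,3)->S->(4,3)
  grid max=2 at (4,3)
Final grid:
  0 1 0 0
  0 0 0 0
  0 0 0 0
  0 0 0 0
  0 0 0 2
Max pheromone 2 at (4,3)

Answer: (4,3)=2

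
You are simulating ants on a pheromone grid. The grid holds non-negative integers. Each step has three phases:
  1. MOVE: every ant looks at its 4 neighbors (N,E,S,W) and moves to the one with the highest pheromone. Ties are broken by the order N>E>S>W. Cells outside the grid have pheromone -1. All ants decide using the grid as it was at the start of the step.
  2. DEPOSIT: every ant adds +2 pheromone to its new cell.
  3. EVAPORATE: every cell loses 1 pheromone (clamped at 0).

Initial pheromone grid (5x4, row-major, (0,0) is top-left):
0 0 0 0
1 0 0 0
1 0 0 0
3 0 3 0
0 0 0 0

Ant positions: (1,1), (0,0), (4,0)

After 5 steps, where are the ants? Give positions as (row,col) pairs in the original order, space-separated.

Step 1: ant0:(1,1)->W->(1,0) | ant1:(0,0)->S->(1,0) | ant2:(4,0)->N->(3,0)
  grid max=4 at (1,0)
Step 2: ant0:(1,0)->N->(0,0) | ant1:(1,0)->N->(0,0) | ant2:(3,0)->N->(2,0)
  grid max=3 at (0,0)
Step 3: ant0:(0,0)->S->(1,0) | ant1:(0,0)->S->(1,0) | ant2:(2,0)->N->(1,0)
  grid max=8 at (1,0)
Step 4: ant0:(1,0)->N->(0,0) | ant1:(1,0)->N->(0,0) | ant2:(1,0)->N->(0,0)
  grid max=7 at (0,0)
Step 5: ant0:(0,0)->S->(1,0) | ant1:(0,0)->S->(1,0) | ant2:(0,0)->S->(1,0)
  grid max=12 at (1,0)

(1,0) (1,0) (1,0)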